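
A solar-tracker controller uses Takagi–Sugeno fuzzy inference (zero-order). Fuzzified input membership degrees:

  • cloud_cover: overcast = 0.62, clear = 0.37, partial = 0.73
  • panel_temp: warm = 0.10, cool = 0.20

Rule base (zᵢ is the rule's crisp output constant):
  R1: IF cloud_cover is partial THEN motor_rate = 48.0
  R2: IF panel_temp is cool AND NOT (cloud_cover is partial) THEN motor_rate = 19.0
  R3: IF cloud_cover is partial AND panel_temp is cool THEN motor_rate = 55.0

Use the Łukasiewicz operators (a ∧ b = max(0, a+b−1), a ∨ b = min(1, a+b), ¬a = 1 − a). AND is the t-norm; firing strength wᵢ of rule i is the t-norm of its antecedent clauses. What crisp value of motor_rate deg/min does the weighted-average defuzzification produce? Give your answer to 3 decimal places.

48.000

R1 (z=48.0): partial=0.73 → w = 0.73
R2 (z=19.0): cool=0.20, ¬partial=1−0.73=0.27; AND[max(0, a+b−1)] → w = 0.00
R3 (z=55.0): partial=0.73, cool=0.20; AND[max(0, a+b−1)] → w = 0.00
Weighted average = (0.73·48.0 + 0.00·19.0 + 0.00·55.0) / (0.73 + 0.00 + 0.00)
  = 35.0400 / 0.7300 = 48.000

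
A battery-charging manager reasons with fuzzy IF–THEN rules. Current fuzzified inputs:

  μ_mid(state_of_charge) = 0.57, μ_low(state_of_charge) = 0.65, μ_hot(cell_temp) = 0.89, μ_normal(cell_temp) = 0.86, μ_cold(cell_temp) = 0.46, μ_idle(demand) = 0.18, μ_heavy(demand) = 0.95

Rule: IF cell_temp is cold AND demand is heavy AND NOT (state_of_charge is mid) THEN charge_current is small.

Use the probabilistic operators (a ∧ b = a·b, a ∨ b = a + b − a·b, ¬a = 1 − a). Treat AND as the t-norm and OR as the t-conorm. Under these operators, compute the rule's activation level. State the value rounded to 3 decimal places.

0.188

firing strength: cold=0.46, heavy=0.95, ¬mid=1−0.57=0.43; AND[a·b] → w = 0.1879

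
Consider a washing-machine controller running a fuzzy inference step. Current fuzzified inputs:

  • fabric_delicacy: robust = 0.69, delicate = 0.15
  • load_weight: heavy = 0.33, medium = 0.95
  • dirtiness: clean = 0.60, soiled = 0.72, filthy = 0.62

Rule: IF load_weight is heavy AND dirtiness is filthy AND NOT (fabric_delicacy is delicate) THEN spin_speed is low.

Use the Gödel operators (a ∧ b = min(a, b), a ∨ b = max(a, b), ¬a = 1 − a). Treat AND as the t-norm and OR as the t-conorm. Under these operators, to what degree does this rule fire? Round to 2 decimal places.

firing strength: heavy=0.33, filthy=0.62, ¬delicate=1−0.15=0.85; AND[min(a, b)] → w = 0.33

0.33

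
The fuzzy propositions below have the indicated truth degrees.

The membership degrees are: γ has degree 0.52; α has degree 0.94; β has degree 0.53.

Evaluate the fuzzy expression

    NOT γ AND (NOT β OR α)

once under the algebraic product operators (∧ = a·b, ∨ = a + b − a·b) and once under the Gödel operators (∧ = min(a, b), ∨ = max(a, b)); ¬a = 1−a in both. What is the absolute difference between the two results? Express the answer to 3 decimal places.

Under algebraic product:
  NOT γ = 1 − 0.5200 = 0.4800
  NOT β = 1 − 0.5300 = 0.4700
  NOT β OR α = a + b − a·b on (0.4700, 0.9400) = 0.9682
  NOT γ AND (NOT β OR α) = a·b on (0.4800, 0.9682) = 0.4647
  → value = 0.4647
Under Gödel:
  NOT γ = 1 − 0.52 = 0.48
  NOT β = 1 − 0.53 = 0.47
  NOT β OR α = max(a, b) on (0.47, 0.94) = 0.94
  NOT γ AND (NOT β OR α) = min(a, b) on (0.48, 0.94) = 0.48
  → value = 0.4800
|0.4647 − 0.4800| = 0.015

0.015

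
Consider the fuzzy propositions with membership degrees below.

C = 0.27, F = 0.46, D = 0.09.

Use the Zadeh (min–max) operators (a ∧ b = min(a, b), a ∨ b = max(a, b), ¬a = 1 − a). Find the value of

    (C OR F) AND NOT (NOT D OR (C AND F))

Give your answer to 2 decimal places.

C OR F = max(a, b) on (0.27, 0.46) = 0.46
NOT D = 1 − 0.09 = 0.91
C AND F = min(a, b) on (0.27, 0.46) = 0.27
NOT D OR (C AND F) = max(a, b) on (0.91, 0.27) = 0.91
NOT (NOT D OR (C AND F)) = 1 − 0.91 = 0.09
(C OR F) AND NOT (NOT D OR (C AND F)) = min(a, b) on (0.46, 0.09) = 0.09

0.09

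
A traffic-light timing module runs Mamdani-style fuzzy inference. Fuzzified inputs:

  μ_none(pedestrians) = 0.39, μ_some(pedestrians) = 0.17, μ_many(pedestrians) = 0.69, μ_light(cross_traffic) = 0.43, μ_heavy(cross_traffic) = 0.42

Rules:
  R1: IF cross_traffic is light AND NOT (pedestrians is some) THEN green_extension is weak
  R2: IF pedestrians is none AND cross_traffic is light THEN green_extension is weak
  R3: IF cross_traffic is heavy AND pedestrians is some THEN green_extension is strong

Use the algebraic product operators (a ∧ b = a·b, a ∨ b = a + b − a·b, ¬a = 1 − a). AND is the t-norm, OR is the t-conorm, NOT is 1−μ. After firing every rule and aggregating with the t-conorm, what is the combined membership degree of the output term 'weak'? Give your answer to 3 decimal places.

0.465

R1: light=0.43, ¬some=1−0.17=0.83; AND[a·b] → w = 0.3569
R2: none=0.39, light=0.43; AND[a·b] → w = 0.1677
R3: heavy=0.42, some=0.17; AND[a·b] → w = 0.0714
Rules with consequent 'weak': {R1, R2} → strengths 0.3569, 0.1677
Aggregate via t-conorm [a + b − a·b]: 0.4647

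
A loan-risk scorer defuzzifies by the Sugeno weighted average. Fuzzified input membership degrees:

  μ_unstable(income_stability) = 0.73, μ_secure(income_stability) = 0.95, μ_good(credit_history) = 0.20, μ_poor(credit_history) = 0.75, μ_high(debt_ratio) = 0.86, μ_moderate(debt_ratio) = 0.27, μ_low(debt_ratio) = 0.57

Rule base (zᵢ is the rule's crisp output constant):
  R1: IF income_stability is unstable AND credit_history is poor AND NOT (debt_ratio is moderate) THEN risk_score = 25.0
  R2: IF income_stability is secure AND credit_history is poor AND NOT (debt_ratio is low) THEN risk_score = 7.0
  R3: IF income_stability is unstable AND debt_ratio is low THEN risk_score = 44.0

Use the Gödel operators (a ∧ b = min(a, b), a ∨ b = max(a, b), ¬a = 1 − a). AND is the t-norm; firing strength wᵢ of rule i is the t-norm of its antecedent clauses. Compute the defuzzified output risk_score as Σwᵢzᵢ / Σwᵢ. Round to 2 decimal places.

26.79

R1 (z=25.0): unstable=0.73, poor=0.75, ¬moderate=1−0.27=0.73; AND[min(a, b)] → w = 0.73
R2 (z=7.0): secure=0.95, poor=0.75, ¬low=1−0.57=0.43; AND[min(a, b)] → w = 0.43
R3 (z=44.0): unstable=0.73, low=0.57; AND[min(a, b)] → w = 0.57
Weighted average = (0.73·25.0 + 0.43·7.0 + 0.57·44.0) / (0.73 + 0.43 + 0.57)
  = 46.3400 / 1.7300 = 26.79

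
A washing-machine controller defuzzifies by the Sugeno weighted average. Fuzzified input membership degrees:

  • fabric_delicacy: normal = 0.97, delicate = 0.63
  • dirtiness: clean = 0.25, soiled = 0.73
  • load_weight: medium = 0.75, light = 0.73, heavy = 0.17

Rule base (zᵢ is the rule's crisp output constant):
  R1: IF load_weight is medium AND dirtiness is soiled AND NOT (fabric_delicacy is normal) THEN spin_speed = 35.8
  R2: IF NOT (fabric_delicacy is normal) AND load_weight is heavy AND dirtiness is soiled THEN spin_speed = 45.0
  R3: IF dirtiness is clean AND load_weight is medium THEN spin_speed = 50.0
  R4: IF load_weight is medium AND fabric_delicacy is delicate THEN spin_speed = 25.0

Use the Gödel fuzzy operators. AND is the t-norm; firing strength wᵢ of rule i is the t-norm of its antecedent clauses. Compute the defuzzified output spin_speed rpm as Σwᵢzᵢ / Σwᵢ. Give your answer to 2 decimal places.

32.63

R1 (z=35.8): medium=0.75, soiled=0.73, ¬normal=1−0.97=0.03; AND[min(a, b)] → w = 0.03
R2 (z=45.0): ¬normal=1−0.97=0.03, heavy=0.17, soiled=0.73; AND[min(a, b)] → w = 0.03
R3 (z=50.0): clean=0.25, medium=0.75; AND[min(a, b)] → w = 0.25
R4 (z=25.0): medium=0.75, delicate=0.63; AND[min(a, b)] → w = 0.63
Weighted average = (0.03·35.8 + 0.03·45.0 + 0.25·50.0 + 0.63·25.0) / (0.03 + 0.03 + 0.25 + 0.63)
  = 30.6740 / 0.9400 = 32.63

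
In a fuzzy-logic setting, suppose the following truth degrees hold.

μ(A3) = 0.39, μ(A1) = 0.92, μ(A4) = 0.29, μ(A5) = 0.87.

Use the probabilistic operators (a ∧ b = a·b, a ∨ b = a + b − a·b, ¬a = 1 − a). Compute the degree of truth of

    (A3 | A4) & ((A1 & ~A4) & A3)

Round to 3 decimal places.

A3 | A4 = a + b − a·b on (0.3900, 0.2900) = 0.5669
~A4 = 1 − 0.2900 = 0.7100
A1 & ~A4 = a·b on (0.9200, 0.7100) = 0.6532
(A1 & ~A4) & A3 = a·b on (0.6532, 0.3900) = 0.2547
(A3 | A4) & ((A1 & ~A4) & A3) = a·b on (0.5669, 0.2547) = 0.1444

0.144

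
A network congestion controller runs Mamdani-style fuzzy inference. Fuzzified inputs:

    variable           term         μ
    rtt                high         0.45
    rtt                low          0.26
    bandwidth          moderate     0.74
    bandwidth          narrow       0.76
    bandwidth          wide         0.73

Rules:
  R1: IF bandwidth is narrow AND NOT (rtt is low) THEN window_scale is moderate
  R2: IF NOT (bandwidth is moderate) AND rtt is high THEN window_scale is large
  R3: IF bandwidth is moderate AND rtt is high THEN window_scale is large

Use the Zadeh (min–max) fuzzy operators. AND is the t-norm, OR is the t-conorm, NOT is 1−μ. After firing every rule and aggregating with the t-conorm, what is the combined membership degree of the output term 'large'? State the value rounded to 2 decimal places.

0.45

R1: narrow=0.76, ¬low=1−0.26=0.74; AND[min(a, b)] → w = 0.74
R2: ¬moderate=1−0.74=0.26, high=0.45; AND[min(a, b)] → w = 0.26
R3: moderate=0.74, high=0.45; AND[min(a, b)] → w = 0.45
Rules with consequent 'large': {R2, R3} → strengths 0.26, 0.45
Aggregate via t-conorm [max(a, b)]: 0.45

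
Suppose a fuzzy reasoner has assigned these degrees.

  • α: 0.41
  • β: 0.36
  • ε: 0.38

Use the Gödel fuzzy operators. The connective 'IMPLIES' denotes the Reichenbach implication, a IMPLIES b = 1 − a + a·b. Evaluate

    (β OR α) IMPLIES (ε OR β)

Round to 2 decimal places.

β OR α = max(a, b) on (0.36, 0.41) = 0.41
ε OR β = max(a, b) on (0.38, 0.36) = 0.38
(β OR α) IMPLIES (ε OR β)  [Reichenbach: 1 − a + a·b] with a=0.41, b=0.38 → 0.75

0.75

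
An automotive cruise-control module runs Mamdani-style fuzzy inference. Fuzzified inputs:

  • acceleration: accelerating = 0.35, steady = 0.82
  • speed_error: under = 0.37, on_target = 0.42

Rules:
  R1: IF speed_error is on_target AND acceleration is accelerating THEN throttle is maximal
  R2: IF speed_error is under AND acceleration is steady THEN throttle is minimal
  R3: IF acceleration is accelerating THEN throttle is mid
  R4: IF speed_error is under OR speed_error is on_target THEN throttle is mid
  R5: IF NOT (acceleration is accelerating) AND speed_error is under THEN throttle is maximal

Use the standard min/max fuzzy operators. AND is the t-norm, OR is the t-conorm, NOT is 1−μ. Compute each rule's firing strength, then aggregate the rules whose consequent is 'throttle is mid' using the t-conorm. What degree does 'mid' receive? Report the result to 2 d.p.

0.42

R1: on_target=0.42, accelerating=0.35; AND[min(a, b)] → w = 0.35
R2: under=0.37, steady=0.82; AND[min(a, b)] → w = 0.37
R3: accelerating=0.35 → w = 0.35
R4: under=0.37, on_target=0.42; OR[max(a, b)] → w = 0.42
R5: ¬accelerating=1−0.35=0.65, under=0.37; AND[min(a, b)] → w = 0.37
Rules with consequent 'mid': {R3, R4} → strengths 0.35, 0.42
Aggregate via t-conorm [max(a, b)]: 0.42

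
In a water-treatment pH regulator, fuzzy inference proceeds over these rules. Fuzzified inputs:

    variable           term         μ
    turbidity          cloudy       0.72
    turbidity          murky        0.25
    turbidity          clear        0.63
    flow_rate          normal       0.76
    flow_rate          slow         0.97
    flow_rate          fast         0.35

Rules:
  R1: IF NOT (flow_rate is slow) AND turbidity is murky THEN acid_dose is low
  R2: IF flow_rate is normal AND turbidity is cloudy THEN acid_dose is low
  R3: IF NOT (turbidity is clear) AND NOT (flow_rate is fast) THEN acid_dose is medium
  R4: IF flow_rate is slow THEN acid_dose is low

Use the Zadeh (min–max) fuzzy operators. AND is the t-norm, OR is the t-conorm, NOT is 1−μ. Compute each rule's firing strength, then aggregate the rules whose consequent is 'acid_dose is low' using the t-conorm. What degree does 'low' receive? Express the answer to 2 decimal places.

R1: ¬slow=1−0.97=0.03, murky=0.25; AND[min(a, b)] → w = 0.03
R2: normal=0.76, cloudy=0.72; AND[min(a, b)] → w = 0.72
R3: ¬clear=1−0.63=0.37, ¬fast=1−0.35=0.65; AND[min(a, b)] → w = 0.37
R4: slow=0.97 → w = 0.97
Rules with consequent 'low': {R1, R2, R4} → strengths 0.03, 0.72, 0.97
Aggregate via t-conorm [max(a, b)]: 0.97

0.97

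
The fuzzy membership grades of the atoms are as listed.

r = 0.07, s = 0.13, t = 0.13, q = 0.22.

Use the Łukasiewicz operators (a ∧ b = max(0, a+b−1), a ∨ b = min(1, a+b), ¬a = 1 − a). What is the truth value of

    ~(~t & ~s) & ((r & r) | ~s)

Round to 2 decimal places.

0.13

~t = 1 − 0.13 = 0.87
~s = 1 − 0.13 = 0.87
~t & ~s = max(0, a+b−1) on (0.87, 0.87) = 0.74
~(~t & ~s) = 1 − 0.74 = 0.26
r & r = max(0, a+b−1) on (0.07, 0.07) = 0.00
~s = 1 − 0.13 = 0.87
(r & r) | ~s = min(1, a+b) on (0.00, 0.87) = 0.87
~(~t & ~s) & ((r & r) | ~s) = max(0, a+b−1) on (0.26, 0.87) = 0.13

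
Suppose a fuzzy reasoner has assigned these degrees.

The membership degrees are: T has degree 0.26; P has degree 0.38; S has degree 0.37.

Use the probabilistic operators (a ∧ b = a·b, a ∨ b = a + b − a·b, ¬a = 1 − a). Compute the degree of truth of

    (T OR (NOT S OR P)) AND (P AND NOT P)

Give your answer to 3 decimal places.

0.196

NOT S = 1 − 0.3700 = 0.6300
NOT S OR P = a + b − a·b on (0.6300, 0.3800) = 0.7706
T OR (NOT S OR P) = a + b − a·b on (0.2600, 0.7706) = 0.8302
NOT P = 1 − 0.3800 = 0.6200
P AND NOT P = a·b on (0.3800, 0.6200) = 0.2356
(T OR (NOT S OR P)) AND (P AND NOT P) = a·b on (0.8302, 0.2356) = 0.1956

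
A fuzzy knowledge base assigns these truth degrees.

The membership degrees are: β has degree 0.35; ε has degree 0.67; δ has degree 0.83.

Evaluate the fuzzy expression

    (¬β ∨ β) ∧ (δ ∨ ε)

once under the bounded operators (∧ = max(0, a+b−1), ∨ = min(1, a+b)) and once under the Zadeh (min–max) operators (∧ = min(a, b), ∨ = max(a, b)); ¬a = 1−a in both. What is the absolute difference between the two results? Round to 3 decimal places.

Under bounded:
  ¬β = 1 − 0.35 = 0.65
  ¬β ∨ β = min(1, a+b) on (0.65, 0.35) = 1.00
  δ ∨ ε = min(1, a+b) on (0.83, 0.67) = 1.00
  (¬β ∨ β) ∧ (δ ∨ ε) = max(0, a+b−1) on (1.00, 1.00) = 1.00
  → value = 1.0000
Under Zadeh (min–max):
  ¬β = 1 − 0.35 = 0.65
  ¬β ∨ β = max(a, b) on (0.65, 0.35) = 0.65
  δ ∨ ε = max(a, b) on (0.83, 0.67) = 0.83
  (¬β ∨ β) ∧ (δ ∨ ε) = min(a, b) on (0.65, 0.83) = 0.65
  → value = 0.6500
|1.0000 − 0.6500| = 0.350

0.350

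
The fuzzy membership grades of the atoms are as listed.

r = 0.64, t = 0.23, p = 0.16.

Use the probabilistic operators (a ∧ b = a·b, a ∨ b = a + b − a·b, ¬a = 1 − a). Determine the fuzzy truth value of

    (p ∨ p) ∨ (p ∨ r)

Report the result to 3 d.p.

p ∨ p = a + b − a·b on (0.1600, 0.1600) = 0.2944
p ∨ r = a + b − a·b on (0.1600, 0.6400) = 0.6976
(p ∨ p) ∨ (p ∨ r) = a + b − a·b on (0.2944, 0.6976) = 0.7866

0.787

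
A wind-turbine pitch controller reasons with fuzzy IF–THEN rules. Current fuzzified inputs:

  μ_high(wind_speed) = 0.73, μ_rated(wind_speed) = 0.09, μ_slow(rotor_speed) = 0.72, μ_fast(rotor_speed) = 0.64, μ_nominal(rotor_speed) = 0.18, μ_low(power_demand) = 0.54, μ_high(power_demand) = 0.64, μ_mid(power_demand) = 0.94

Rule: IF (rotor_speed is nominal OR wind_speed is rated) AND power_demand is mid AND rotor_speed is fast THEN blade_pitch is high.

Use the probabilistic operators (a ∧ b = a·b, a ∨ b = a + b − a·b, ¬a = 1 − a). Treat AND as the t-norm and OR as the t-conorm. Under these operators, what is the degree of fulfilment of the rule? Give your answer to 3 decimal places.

0.153

firing strength: (nominal=0.18 OR rated=0.09) = 0.2538; AND[a·b] with mid=0.94, fast=0.64 → w = 0.1527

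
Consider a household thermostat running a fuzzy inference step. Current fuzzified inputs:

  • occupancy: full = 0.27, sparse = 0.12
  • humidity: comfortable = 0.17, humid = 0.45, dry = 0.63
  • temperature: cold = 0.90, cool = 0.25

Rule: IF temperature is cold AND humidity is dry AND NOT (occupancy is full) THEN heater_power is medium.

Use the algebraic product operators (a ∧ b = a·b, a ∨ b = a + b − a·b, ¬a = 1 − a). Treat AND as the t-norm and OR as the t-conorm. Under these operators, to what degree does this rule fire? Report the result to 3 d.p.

0.414

firing strength: cold=0.90, dry=0.63, ¬full=1−0.27=0.73; AND[a·b] → w = 0.4139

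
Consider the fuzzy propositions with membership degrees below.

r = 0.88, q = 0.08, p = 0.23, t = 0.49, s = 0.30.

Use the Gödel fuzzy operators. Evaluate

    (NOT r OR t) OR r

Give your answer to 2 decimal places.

NOT r = 1 − 0.88 = 0.12
NOT r OR t = max(a, b) on (0.12, 0.49) = 0.49
(NOT r OR t) OR r = max(a, b) on (0.49, 0.88) = 0.88

0.88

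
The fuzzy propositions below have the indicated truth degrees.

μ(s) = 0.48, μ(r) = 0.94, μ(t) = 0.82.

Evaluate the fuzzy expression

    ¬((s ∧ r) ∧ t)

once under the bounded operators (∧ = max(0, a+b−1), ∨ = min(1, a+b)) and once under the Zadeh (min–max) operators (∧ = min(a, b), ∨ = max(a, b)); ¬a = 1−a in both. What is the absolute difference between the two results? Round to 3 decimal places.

0.240

Under bounded:
  s ∧ r = max(0, a+b−1) on (0.48, 0.94) = 0.42
  (s ∧ r) ∧ t = max(0, a+b−1) on (0.42, 0.82) = 0.24
  ¬((s ∧ r) ∧ t) = 1 − 0.24 = 0.76
  → value = 0.7600
Under Zadeh (min–max):
  s ∧ r = min(a, b) on (0.48, 0.94) = 0.48
  (s ∧ r) ∧ t = min(a, b) on (0.48, 0.82) = 0.48
  ¬((s ∧ r) ∧ t) = 1 − 0.48 = 0.52
  → value = 0.5200
|0.7600 − 0.5200| = 0.240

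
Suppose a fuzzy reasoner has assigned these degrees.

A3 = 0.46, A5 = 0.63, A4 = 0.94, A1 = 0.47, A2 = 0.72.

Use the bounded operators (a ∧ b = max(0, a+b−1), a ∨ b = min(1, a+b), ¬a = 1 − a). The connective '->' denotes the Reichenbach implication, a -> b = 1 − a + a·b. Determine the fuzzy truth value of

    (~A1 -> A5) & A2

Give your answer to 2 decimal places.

0.52

~A1 = 1 − 0.47 = 0.53
~A1 -> A5  [Reichenbach: 1 − a + a·b] with a=0.53, b=0.63 → 0.80
(~A1 -> A5) & A2 = max(0, a+b−1) on (0.80, 0.72) = 0.52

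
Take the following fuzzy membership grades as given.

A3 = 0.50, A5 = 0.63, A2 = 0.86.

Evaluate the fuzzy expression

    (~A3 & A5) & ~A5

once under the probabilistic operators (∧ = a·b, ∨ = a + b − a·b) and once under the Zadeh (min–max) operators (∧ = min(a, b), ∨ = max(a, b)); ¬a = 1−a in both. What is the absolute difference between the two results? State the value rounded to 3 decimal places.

0.253

Under probabilistic:
  ~A3 = 1 − 0.5000 = 0.5000
  ~A3 & A5 = a·b on (0.5000, 0.6300) = 0.3150
  ~A5 = 1 − 0.6300 = 0.3700
  (~A3 & A5) & ~A5 = a·b on (0.3150, 0.3700) = 0.1166
  → value = 0.1166
Under Zadeh (min–max):
  ~A3 = 1 − 0.50 = 0.50
  ~A3 & A5 = min(a, b) on (0.50, 0.63) = 0.50
  ~A5 = 1 − 0.63 = 0.37
  (~A3 & A5) & ~A5 = min(a, b) on (0.50, 0.37) = 0.37
  → value = 0.3700
|0.1166 − 0.3700| = 0.253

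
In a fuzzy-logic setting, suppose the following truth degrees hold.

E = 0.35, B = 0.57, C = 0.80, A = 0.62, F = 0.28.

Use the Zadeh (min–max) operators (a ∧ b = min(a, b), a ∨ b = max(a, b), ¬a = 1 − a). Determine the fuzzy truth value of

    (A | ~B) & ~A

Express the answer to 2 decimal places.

0.38

~B = 1 − 0.57 = 0.43
A | ~B = max(a, b) on (0.62, 0.43) = 0.62
~A = 1 − 0.62 = 0.38
(A | ~B) & ~A = min(a, b) on (0.62, 0.38) = 0.38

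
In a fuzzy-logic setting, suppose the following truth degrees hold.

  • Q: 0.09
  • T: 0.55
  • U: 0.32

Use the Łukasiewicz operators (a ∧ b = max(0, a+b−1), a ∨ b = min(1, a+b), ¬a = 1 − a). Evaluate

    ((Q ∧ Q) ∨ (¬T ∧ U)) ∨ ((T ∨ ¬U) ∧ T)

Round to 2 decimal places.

Q ∧ Q = max(0, a+b−1) on (0.09, 0.09) = 0.00
¬T = 1 − 0.55 = 0.45
¬T ∧ U = max(0, a+b−1) on (0.45, 0.32) = 0.00
(Q ∧ Q) ∨ (¬T ∧ U) = min(1, a+b) on (0.00, 0.00) = 0.00
¬U = 1 − 0.32 = 0.68
T ∨ ¬U = min(1, a+b) on (0.55, 0.68) = 1.00
(T ∨ ¬U) ∧ T = max(0, a+b−1) on (1.00, 0.55) = 0.55
((Q ∧ Q) ∨ (¬T ∧ U)) ∨ ((T ∨ ¬U) ∧ T) = min(1, a+b) on (0.00, 0.55) = 0.55

0.55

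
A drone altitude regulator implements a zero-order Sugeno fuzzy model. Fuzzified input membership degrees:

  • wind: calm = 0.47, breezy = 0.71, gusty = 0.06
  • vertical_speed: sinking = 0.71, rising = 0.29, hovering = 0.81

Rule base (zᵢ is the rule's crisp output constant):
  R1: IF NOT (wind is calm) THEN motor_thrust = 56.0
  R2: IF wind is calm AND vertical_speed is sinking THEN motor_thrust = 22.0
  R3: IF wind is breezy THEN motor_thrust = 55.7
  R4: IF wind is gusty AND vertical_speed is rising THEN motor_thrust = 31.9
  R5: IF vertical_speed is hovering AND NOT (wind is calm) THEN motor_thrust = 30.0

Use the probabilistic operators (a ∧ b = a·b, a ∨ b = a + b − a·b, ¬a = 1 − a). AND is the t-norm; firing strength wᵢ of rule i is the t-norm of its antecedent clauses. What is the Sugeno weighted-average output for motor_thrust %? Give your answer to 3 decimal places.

R1 (z=56.0): ¬calm=1−0.47=0.53 → w = 0.5300
R2 (z=22.0): calm=0.47, sinking=0.71; AND[a·b] → w = 0.3337
R3 (z=55.7): breezy=0.71 → w = 0.7100
R4 (z=31.9): gusty=0.06, rising=0.29; AND[a·b] → w = 0.0174
R5 (z=30.0): hovering=0.81, ¬calm=1−0.47=0.53; AND[a·b] → w = 0.4293
Weighted average = (0.5300·56.0 + 0.3337·22.0 + 0.7100·55.7 + 0.0174·31.9 + 0.4293·30.0) / (0.5300 + 0.3337 + 0.7100 + 0.0174 + 0.4293)
  = 90.0025 / 2.0204 = 44.547

44.547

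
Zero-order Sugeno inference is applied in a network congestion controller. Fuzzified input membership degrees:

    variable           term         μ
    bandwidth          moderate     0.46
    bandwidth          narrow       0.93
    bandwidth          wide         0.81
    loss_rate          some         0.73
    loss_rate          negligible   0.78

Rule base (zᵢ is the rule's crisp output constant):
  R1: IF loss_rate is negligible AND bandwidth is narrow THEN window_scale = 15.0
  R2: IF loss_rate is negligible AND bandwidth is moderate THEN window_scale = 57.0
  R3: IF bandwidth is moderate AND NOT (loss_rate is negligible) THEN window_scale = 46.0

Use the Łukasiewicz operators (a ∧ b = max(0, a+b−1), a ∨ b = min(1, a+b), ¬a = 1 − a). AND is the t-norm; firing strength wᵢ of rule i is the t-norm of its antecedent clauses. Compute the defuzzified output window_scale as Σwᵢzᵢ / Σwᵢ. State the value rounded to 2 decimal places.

R1 (z=15.0): negligible=0.78, narrow=0.93; AND[max(0, a+b−1)] → w = 0.71
R2 (z=57.0): negligible=0.78, moderate=0.46; AND[max(0, a+b−1)] → w = 0.24
R3 (z=46.0): moderate=0.46, ¬negligible=1−0.78=0.22; AND[max(0, a+b−1)] → w = 0.00
Weighted average = (0.71·15.0 + 0.24·57.0 + 0.00·46.0) / (0.71 + 0.24 + 0.00)
  = 24.3300 / 0.9500 = 25.61

25.61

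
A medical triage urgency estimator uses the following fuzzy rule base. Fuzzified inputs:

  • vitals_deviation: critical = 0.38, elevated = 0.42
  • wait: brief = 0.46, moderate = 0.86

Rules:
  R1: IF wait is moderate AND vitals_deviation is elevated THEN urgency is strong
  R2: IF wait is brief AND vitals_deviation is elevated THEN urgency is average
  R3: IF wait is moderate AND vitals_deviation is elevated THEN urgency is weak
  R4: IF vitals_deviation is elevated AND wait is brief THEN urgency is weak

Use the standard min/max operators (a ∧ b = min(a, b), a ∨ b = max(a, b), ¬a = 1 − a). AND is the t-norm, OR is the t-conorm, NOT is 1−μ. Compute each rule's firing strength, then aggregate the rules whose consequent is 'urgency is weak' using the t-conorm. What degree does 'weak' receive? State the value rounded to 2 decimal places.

R1: moderate=0.86, elevated=0.42; AND[min(a, b)] → w = 0.42
R2: brief=0.46, elevated=0.42; AND[min(a, b)] → w = 0.42
R3: moderate=0.86, elevated=0.42; AND[min(a, b)] → w = 0.42
R4: elevated=0.42, brief=0.46; AND[min(a, b)] → w = 0.42
Rules with consequent 'weak': {R3, R4} → strengths 0.42, 0.42
Aggregate via t-conorm [max(a, b)]: 0.42

0.42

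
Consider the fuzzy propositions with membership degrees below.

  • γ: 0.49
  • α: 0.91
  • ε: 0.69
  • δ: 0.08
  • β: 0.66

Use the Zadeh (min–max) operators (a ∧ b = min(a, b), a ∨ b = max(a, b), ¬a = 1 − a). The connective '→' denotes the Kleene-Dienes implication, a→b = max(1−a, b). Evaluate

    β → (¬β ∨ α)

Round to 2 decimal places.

0.91

¬β = 1 − 0.66 = 0.34
¬β ∨ α = max(a, b) on (0.34, 0.91) = 0.91
β → (¬β ∨ α)  [Kleene-Dienes: max(1−a, b)] with a=0.66, b=0.91 → 0.91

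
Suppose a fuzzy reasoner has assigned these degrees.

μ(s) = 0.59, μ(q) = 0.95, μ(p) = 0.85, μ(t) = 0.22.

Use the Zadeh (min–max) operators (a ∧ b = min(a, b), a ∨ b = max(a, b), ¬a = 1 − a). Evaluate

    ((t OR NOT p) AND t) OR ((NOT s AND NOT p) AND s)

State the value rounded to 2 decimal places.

NOT p = 1 − 0.85 = 0.15
t OR NOT p = max(a, b) on (0.22, 0.15) = 0.22
(t OR NOT p) AND t = min(a, b) on (0.22, 0.22) = 0.22
NOT s = 1 − 0.59 = 0.41
NOT p = 1 − 0.85 = 0.15
NOT s AND NOT p = min(a, b) on (0.41, 0.15) = 0.15
(NOT s AND NOT p) AND s = min(a, b) on (0.15, 0.59) = 0.15
((t OR NOT p) AND t) OR ((NOT s AND NOT p) AND s) = max(a, b) on (0.22, 0.15) = 0.22

0.22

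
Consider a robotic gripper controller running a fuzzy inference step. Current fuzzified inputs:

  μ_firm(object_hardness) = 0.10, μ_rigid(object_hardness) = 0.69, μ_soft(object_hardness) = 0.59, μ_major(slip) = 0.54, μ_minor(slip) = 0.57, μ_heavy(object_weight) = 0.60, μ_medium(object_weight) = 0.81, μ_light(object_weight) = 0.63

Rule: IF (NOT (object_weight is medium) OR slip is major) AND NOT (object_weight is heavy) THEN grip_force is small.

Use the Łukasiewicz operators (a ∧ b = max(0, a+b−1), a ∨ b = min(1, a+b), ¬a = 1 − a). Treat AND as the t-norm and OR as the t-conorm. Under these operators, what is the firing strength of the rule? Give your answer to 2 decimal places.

0.13

firing strength: (¬medium=1−0.81=0.19 OR major=0.54) = 0.73; AND[max(0, a+b−1)] with ¬heavy=1−0.60=0.40 → w = 0.13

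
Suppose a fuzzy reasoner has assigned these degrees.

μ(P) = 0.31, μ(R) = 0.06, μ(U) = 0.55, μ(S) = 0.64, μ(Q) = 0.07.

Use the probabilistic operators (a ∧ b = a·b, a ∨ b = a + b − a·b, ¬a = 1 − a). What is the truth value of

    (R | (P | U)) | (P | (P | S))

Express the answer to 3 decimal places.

P | U = a + b − a·b on (0.3100, 0.5500) = 0.6895
R | (P | U) = a + b − a·b on (0.0600, 0.6895) = 0.7081
P | S = a + b − a·b on (0.3100, 0.6400) = 0.7516
P | (P | S) = a + b − a·b on (0.3100, 0.7516) = 0.8286
(R | (P | U)) | (P | (P | S)) = a + b − a·b on (0.7081, 0.8286) = 0.9500

0.950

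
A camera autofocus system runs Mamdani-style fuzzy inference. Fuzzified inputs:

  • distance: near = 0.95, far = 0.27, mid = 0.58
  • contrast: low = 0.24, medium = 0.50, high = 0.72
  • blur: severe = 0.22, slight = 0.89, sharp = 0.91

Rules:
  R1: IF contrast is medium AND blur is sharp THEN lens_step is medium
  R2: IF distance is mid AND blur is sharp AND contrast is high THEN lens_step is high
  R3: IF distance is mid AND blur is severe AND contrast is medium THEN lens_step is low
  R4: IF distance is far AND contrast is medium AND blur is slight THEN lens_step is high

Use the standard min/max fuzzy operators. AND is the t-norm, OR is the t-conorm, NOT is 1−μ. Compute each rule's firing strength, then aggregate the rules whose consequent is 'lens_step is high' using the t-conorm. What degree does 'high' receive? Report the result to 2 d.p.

0.58

R1: medium=0.50, sharp=0.91; AND[min(a, b)] → w = 0.50
R2: mid=0.58, sharp=0.91, high=0.72; AND[min(a, b)] → w = 0.58
R3: mid=0.58, severe=0.22, medium=0.50; AND[min(a, b)] → w = 0.22
R4: far=0.27, medium=0.50, slight=0.89; AND[min(a, b)] → w = 0.27
Rules with consequent 'high': {R2, R4} → strengths 0.58, 0.27
Aggregate via t-conorm [max(a, b)]: 0.58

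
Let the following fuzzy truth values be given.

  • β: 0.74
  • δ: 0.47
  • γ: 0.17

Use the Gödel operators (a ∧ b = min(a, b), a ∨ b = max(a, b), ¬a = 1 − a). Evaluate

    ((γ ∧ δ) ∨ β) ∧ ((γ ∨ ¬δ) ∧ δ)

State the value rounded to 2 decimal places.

0.47

γ ∧ δ = min(a, b) on (0.17, 0.47) = 0.17
(γ ∧ δ) ∨ β = max(a, b) on (0.17, 0.74) = 0.74
¬δ = 1 − 0.47 = 0.53
γ ∨ ¬δ = max(a, b) on (0.17, 0.53) = 0.53
(γ ∨ ¬δ) ∧ δ = min(a, b) on (0.53, 0.47) = 0.47
((γ ∧ δ) ∨ β) ∧ ((γ ∨ ¬δ) ∧ δ) = min(a, b) on (0.74, 0.47) = 0.47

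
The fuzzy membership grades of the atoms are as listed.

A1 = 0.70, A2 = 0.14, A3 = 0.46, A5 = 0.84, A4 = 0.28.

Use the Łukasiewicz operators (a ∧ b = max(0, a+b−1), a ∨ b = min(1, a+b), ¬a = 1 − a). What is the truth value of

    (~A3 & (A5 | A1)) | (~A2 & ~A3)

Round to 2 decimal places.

~A3 = 1 − 0.46 = 0.54
A5 | A1 = min(1, a+b) on (0.84, 0.70) = 1.00
~A3 & (A5 | A1) = max(0, a+b−1) on (0.54, 1.00) = 0.54
~A2 = 1 − 0.14 = 0.86
~A3 = 1 − 0.46 = 0.54
~A2 & ~A3 = max(0, a+b−1) on (0.86, 0.54) = 0.40
(~A3 & (A5 | A1)) | (~A2 & ~A3) = min(1, a+b) on (0.54, 0.40) = 0.94

0.94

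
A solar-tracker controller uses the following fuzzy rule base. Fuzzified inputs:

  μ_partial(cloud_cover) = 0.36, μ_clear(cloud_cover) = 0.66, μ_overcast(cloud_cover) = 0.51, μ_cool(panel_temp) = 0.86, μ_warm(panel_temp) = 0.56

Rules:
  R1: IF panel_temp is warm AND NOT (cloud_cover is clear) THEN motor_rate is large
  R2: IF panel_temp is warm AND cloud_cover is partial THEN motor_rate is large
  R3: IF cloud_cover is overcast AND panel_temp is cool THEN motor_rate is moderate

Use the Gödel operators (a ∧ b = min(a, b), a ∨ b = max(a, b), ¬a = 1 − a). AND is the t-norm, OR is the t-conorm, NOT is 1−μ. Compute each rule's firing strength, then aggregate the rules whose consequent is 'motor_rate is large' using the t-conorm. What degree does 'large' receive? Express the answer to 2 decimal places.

R1: warm=0.56, ¬clear=1−0.66=0.34; AND[min(a, b)] → w = 0.34
R2: warm=0.56, partial=0.36; AND[min(a, b)] → w = 0.36
R3: overcast=0.51, cool=0.86; AND[min(a, b)] → w = 0.51
Rules with consequent 'large': {R1, R2} → strengths 0.34, 0.36
Aggregate via t-conorm [max(a, b)]: 0.36

0.36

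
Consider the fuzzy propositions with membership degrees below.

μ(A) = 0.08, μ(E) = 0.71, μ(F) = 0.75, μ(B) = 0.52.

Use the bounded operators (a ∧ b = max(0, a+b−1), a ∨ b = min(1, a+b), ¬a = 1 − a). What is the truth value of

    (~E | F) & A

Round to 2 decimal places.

~E = 1 − 0.71 = 0.29
~E | F = min(1, a+b) on (0.29, 0.75) = 1.00
(~E | F) & A = max(0, a+b−1) on (1.00, 0.08) = 0.08

0.08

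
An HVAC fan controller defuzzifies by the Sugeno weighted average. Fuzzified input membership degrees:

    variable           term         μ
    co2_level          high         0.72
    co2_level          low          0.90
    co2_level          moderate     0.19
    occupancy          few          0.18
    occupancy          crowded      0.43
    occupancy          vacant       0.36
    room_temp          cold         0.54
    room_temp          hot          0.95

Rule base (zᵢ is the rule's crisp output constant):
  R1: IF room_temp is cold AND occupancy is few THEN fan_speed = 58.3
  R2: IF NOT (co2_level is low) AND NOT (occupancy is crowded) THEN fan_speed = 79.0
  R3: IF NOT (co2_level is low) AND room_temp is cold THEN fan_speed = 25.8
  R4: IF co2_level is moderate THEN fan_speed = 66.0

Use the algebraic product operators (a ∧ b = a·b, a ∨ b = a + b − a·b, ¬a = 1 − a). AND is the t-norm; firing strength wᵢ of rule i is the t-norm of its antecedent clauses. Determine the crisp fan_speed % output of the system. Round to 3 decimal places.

60.530

R1 (z=58.3): cold=0.54, few=0.18; AND[a·b] → w = 0.0972
R2 (z=79.0): ¬low=1−0.90=0.10, ¬crowded=1−0.43=0.57; AND[a·b] → w = 0.0570
R3 (z=25.8): ¬low=1−0.90=0.10, cold=0.54; AND[a·b] → w = 0.0540
R4 (z=66.0): moderate=0.19 → w = 0.1900
Weighted average = (0.0972·58.3 + 0.0570·79.0 + 0.0540·25.8 + 0.1900·66.0) / (0.0972 + 0.0570 + 0.0540 + 0.1900)
  = 24.1030 / 0.3982 = 60.530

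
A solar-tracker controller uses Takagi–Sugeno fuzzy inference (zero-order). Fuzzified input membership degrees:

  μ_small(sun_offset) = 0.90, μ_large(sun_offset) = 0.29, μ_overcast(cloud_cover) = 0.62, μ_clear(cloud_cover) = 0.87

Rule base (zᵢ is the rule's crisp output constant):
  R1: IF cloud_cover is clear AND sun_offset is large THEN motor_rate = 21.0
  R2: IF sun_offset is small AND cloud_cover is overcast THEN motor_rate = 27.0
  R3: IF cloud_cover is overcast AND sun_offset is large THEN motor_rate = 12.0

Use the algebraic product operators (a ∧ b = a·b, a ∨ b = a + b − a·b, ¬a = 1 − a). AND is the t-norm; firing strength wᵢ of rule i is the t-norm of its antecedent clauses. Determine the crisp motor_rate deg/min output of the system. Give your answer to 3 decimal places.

R1 (z=21.0): clear=0.87, large=0.29; AND[a·b] → w = 0.2523
R2 (z=27.0): small=0.90, overcast=0.62; AND[a·b] → w = 0.5580
R3 (z=12.0): overcast=0.62, large=0.29; AND[a·b] → w = 0.1798
Weighted average = (0.2523·21.0 + 0.5580·27.0 + 0.1798·12.0) / (0.2523 + 0.5580 + 0.1798)
  = 22.5219 / 0.9901 = 22.747

22.747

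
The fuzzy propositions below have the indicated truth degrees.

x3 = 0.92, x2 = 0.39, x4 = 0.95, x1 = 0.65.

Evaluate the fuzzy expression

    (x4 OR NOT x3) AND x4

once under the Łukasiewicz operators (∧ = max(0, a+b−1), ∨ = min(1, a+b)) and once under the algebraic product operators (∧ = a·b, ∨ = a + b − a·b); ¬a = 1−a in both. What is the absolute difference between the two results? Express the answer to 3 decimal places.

Under Łukasiewicz:
  NOT x3 = 1 − 0.92 = 0.08
  x4 OR NOT x3 = min(1, a+b) on (0.95, 0.08) = 1.00
  (x4 OR NOT x3) AND x4 = max(0, a+b−1) on (1.00, 0.95) = 0.95
  → value = 0.9500
Under algebraic product:
  NOT x3 = 1 − 0.9200 = 0.0800
  x4 OR NOT x3 = a + b − a·b on (0.9500, 0.0800) = 0.9540
  (x4 OR NOT x3) AND x4 = a·b on (0.9540, 0.9500) = 0.9063
  → value = 0.9063
|0.9500 − 0.9063| = 0.044

0.044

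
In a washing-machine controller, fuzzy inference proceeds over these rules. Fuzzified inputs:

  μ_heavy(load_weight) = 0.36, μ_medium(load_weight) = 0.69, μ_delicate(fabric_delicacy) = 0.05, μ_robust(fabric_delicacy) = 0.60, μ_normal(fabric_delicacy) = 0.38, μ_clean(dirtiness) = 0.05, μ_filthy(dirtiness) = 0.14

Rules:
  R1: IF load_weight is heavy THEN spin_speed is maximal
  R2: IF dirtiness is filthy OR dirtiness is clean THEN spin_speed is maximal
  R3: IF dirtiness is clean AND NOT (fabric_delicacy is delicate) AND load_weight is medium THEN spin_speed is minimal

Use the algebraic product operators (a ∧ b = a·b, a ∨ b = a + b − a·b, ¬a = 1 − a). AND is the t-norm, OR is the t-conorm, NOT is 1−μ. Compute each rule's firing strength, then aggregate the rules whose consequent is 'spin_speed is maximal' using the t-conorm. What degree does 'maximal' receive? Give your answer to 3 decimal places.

R1: heavy=0.36 → w = 0.3600
R2: filthy=0.14, clean=0.05; OR[a + b − a·b] → w = 0.1830
R3: clean=0.05, ¬delicate=1−0.05=0.95, medium=0.69; AND[a·b] → w = 0.0328
Rules with consequent 'maximal': {R1, R2} → strengths 0.3600, 0.1830
Aggregate via t-conorm [a + b − a·b]: 0.4771

0.477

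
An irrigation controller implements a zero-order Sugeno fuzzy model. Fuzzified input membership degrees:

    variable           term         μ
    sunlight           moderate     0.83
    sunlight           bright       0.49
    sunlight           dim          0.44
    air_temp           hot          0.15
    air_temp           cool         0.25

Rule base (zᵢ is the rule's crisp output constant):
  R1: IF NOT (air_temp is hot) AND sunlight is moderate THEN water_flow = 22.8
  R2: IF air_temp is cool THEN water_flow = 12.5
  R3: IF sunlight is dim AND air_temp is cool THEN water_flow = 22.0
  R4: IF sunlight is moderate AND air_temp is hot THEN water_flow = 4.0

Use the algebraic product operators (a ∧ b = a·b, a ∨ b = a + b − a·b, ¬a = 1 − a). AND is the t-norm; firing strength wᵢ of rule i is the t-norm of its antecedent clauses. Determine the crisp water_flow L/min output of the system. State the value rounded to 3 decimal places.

18.595

R1 (z=22.8): ¬hot=1−0.15=0.85, moderate=0.83; AND[a·b] → w = 0.7055
R2 (z=12.5): cool=0.25 → w = 0.2500
R3 (z=22.0): dim=0.44, cool=0.25; AND[a·b] → w = 0.1100
R4 (z=4.0): moderate=0.83, hot=0.15; AND[a·b] → w = 0.1245
Weighted average = (0.7055·22.8 + 0.2500·12.5 + 0.1100·22.0 + 0.1245·4.0) / (0.7055 + 0.2500 + 0.1100 + 0.1245)
  = 22.1284 / 1.1900 = 18.595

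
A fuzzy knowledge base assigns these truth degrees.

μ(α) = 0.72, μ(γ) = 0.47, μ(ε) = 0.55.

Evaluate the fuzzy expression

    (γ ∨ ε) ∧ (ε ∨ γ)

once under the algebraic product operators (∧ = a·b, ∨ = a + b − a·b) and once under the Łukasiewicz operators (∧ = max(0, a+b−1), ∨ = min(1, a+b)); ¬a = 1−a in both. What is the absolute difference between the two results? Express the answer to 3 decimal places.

Under algebraic product:
  γ ∨ ε = a + b − a·b on (0.4700, 0.5500) = 0.7615
  ε ∨ γ = a + b − a·b on (0.5500, 0.4700) = 0.7615
  (γ ∨ ε) ∧ (ε ∨ γ) = a·b on (0.7615, 0.7615) = 0.5799
  → value = 0.5799
Under Łukasiewicz:
  γ ∨ ε = min(1, a+b) on (0.47, 0.55) = 1.00
  ε ∨ γ = min(1, a+b) on (0.55, 0.47) = 1.00
  (γ ∨ ε) ∧ (ε ∨ γ) = max(0, a+b−1) on (1.00, 1.00) = 1.00
  → value = 1.0000
|0.5799 − 1.0000| = 0.420

0.420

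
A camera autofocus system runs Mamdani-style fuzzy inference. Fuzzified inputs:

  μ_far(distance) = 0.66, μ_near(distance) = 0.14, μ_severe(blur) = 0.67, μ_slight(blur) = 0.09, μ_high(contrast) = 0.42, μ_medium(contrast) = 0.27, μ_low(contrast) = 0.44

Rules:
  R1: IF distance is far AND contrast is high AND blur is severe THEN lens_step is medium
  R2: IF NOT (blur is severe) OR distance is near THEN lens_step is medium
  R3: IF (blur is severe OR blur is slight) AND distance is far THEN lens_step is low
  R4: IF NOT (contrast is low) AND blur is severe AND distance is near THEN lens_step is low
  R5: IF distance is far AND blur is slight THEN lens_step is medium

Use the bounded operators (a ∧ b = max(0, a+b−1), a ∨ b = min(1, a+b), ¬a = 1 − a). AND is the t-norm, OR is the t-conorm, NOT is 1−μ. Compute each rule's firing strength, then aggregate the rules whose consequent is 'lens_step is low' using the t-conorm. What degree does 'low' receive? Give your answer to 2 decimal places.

R1: far=0.66, high=0.42, severe=0.67; AND[max(0, a+b−1)] → w = 0.00
R2: ¬severe=1−0.67=0.33, near=0.14; OR[min(1, a+b)] → w = 0.47
R3: (severe=0.67 OR slight=0.09) = 0.76; AND[max(0, a+b−1)] with far=0.66 → w = 0.42
R4: ¬low=1−0.44=0.56, severe=0.67, near=0.14; AND[max(0, a+b−1)] → w = 0.00
R5: far=0.66, slight=0.09; AND[max(0, a+b−1)] → w = 0.00
Rules with consequent 'low': {R3, R4} → strengths 0.42, 0.00
Aggregate via t-conorm [min(1, a+b)]: 0.42

0.42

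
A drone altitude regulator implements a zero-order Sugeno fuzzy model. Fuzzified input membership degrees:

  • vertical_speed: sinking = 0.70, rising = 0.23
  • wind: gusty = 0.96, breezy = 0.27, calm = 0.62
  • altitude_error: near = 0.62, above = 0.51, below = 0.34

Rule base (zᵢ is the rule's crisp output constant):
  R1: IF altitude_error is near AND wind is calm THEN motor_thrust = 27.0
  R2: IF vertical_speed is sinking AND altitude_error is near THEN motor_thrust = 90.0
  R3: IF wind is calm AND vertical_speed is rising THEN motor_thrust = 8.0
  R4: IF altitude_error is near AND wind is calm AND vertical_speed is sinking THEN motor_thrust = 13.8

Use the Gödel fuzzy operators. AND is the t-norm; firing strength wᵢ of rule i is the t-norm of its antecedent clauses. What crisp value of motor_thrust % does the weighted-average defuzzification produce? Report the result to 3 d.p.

R1 (z=27.0): near=0.62, calm=0.62; AND[min(a, b)] → w = 0.62
R2 (z=90.0): sinking=0.70, near=0.62; AND[min(a, b)] → w = 0.62
R3 (z=8.0): calm=0.62, rising=0.23; AND[min(a, b)] → w = 0.23
R4 (z=13.8): near=0.62, calm=0.62, sinking=0.70; AND[min(a, b)] → w = 0.62
Weighted average = (0.62·27.0 + 0.62·90.0 + 0.23·8.0 + 0.62·13.8) / (0.62 + 0.62 + 0.23 + 0.62)
  = 82.9360 / 2.0900 = 39.682

39.682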